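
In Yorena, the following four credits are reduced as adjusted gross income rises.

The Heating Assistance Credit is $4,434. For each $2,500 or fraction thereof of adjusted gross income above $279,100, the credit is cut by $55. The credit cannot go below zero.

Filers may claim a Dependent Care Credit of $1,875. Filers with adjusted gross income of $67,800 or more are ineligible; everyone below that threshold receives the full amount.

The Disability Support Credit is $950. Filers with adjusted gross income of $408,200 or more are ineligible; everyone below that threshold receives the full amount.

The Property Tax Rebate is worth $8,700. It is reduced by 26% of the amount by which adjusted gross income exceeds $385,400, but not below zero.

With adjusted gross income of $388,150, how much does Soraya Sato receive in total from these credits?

$10,949

Heating Assistance Credit: income exceeds $279,100 by $109,050, which is 44 full-or-partial $2,500 increments; reduction = 44 × $55 = $2,420, leaving $2,014.
Dependent Care Credit: $388,150 meets or exceeds the $67,800 cutoff, so the credit is $0.
Disability Support Credit: $388,150 is below the $408,200 cutoff, so the full $950 applies.
Property Tax Rebate: 26% of the $2,750 excess over $385,400 is $715; credit = $8,700 − $715 = $7,985.
Total: $2,014 + $0 + $950 + $7,985 = $10,949.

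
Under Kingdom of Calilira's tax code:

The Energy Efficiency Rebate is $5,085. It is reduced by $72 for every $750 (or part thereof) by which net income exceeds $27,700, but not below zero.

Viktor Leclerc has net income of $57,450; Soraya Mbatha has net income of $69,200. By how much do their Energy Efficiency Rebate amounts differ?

Viktor ($57,450): Energy Efficiency Rebate: income exceeds $27,700 by $29,750, which is 40 full-or-partial $750 increments; reduction = 40 × $72 = $2,880, leaving $2,205.
Soraya ($69,200): Energy Efficiency Rebate: income exceeds $27,700 by $41,500, which is 56 full-or-partial $750 increments; reduction = 56 × $72 = $4,032, leaving $1,053.
Difference: |$2,205 − $1,053| = $1,152.

$1,152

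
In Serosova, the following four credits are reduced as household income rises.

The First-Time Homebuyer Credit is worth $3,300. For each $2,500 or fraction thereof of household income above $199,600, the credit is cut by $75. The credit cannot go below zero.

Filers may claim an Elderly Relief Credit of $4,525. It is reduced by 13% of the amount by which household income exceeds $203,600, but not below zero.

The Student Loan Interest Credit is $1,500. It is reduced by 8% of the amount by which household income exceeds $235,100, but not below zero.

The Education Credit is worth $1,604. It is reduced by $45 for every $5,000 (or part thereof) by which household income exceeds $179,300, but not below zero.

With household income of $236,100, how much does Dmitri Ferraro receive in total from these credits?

$4,959

First-Time Homebuyer Credit: income exceeds $199,600 by $36,500, which is 15 full-or-partial $2,500 increments; reduction = 15 × $75 = $1,125, leaving $2,175.
Elderly Relief Credit: 13% of the $32,500 excess over $203,600 is $4,225; credit = $4,525 − $4,225 = $300.
Student Loan Interest Credit: 8% of the $1,000 excess over $235,100 is $80; credit = $1,500 − $80 = $1,420.
Education Credit: income exceeds $179,300 by $56,800, which is 12 full-or-partial $5,000 increments; reduction = 12 × $45 = $540, leaving $1,064.
Total: $2,175 + $300 + $1,420 + $1,064 = $4,959.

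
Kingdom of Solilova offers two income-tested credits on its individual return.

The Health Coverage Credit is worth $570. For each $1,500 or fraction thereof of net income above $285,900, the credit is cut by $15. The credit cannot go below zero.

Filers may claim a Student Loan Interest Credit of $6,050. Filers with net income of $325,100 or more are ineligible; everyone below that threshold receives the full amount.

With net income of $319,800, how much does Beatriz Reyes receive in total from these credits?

$6,275

Health Coverage Credit: income exceeds $285,900 by $33,900, which is 23 full-or-partial $1,500 increments; reduction = 23 × $15 = $345, leaving $225.
Student Loan Interest Credit: $319,800 is below the $325,100 cutoff, so the full $6,050 applies.
Total: $225 + $6,050 = $6,275.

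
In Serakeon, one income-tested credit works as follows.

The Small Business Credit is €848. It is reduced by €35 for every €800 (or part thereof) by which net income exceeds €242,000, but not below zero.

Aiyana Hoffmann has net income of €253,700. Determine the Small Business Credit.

€323

Small Business Credit: income exceeds €242,000 by €11,700, which is 15 full-or-partial €800 increments; reduction = 15 × €35 = €525, leaving €323.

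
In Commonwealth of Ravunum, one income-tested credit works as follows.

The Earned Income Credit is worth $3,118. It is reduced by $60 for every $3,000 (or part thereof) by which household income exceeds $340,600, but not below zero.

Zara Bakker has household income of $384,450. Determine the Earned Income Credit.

$2,218

Earned Income Credit: income exceeds $340,600 by $43,850, which is 15 full-or-partial $3,000 increments; reduction = 15 × $60 = $900, leaving $2,218.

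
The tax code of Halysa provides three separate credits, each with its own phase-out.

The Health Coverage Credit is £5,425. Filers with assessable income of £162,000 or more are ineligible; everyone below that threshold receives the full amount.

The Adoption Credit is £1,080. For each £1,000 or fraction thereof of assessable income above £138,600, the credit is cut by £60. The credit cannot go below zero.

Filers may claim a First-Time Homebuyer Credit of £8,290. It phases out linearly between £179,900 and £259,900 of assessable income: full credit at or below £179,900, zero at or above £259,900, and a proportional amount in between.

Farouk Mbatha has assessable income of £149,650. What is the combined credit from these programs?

£14,075

Health Coverage Credit: £149,650 is below the £162,000 cutoff, so the full £5,425 applies.
Adoption Credit: income exceeds £138,600 by £11,050, which is 12 full-or-partial £1,000 increments; reduction = 12 × £60 = £720, leaving £360.
First-Time Homebuyer Credit: £149,650 is at or below the £179,900 threshold, so the full £8,290 applies.
Total: £5,425 + £360 + £8,290 = £14,075.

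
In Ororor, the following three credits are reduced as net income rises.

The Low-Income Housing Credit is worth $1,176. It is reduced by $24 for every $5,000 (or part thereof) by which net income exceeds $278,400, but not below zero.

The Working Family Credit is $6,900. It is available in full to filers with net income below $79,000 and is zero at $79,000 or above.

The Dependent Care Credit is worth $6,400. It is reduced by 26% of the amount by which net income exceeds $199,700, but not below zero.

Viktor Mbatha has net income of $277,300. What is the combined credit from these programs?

Low-Income Housing Credit: $277,300 is at or below the $278,400 threshold, so the full $1,176 applies.
Working Family Credit: $277,300 meets or exceeds the $79,000 cutoff, so the credit is $0.
Dependent Care Credit: 26% of the $77,600 excess over $199,700 is $20,176 ≥ base, so the credit is $0.
Total: $1,176 + $0 + $0 = $1,176.

$1,176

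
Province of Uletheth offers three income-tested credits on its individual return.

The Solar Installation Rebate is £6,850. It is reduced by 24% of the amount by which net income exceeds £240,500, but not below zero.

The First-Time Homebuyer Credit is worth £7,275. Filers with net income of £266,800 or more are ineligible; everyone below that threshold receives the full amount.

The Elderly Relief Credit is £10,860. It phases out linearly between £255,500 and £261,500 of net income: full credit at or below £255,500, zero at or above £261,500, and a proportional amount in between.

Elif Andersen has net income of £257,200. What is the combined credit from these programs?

Solar Installation Rebate: 24% of the £16,700 excess over £240,500 is £4,008; credit = £6,850 − £4,008 = £2,842.
First-Time Homebuyer Credit: £257,200 is below the £266,800 cutoff, so the full £7,275 applies.
Elderly Relief Credit: £257,200 is £1,700 into a £6,000 phase-out range, leaving 4,300/6,000 of the credit: £10,860 × 4,300/6,000 = £7,783.
Total: £2,842 + £7,275 + £7,783 = £17,900.

£17,900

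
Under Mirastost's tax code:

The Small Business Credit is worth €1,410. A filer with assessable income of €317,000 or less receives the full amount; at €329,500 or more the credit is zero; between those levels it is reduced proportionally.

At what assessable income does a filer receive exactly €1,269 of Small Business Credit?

€318,250

€1,269 is 1,269/1,410 of the full €1,410, so 141/1,410 of the €12,500 range has been used: income = €317,000 + €12,500 × 141/1,410 = €318,250.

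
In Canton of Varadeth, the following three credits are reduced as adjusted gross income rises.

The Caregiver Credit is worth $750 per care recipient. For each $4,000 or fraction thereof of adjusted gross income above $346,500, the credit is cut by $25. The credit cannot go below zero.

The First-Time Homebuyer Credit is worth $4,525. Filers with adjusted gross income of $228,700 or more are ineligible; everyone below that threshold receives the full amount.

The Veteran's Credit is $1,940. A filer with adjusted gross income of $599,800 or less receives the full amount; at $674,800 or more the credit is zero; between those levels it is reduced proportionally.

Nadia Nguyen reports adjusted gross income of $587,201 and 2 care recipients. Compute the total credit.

Caregiver Credit: base = 2 × $750 = $1,500. income exceeds $346,500 by $240,701 → 61 increments × $25 = $1,525 ≥ base, so the credit is $0.
First-Time Homebuyer Credit: $587,201 meets or exceeds the $228,700 cutoff, so the credit is $0.
Veteran's Credit: $587,201 is at or below the $599,800 threshold, so the full $1,940 applies.
Total: $0 + $0 + $1,940 = $1,940.

$1,940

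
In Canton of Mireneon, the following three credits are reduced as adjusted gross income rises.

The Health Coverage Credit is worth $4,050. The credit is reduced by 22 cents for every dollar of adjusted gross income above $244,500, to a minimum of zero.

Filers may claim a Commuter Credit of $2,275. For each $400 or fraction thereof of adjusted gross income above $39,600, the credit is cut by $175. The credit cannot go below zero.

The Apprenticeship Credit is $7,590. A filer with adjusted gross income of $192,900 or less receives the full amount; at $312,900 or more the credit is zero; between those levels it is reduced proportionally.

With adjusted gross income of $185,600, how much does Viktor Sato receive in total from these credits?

Health Coverage Credit: $185,600 is at or below the $244,500 threshold, so the full $4,050 applies.
Commuter Credit: income exceeds $39,600 by $146,000 → 365 increments × $175 = $63,875 ≥ base, so the credit is $0.
Apprenticeship Credit: $185,600 is at or below the $192,900 threshold, so the full $7,590 applies.
Total: $4,050 + $0 + $7,590 = $11,640.

$11,640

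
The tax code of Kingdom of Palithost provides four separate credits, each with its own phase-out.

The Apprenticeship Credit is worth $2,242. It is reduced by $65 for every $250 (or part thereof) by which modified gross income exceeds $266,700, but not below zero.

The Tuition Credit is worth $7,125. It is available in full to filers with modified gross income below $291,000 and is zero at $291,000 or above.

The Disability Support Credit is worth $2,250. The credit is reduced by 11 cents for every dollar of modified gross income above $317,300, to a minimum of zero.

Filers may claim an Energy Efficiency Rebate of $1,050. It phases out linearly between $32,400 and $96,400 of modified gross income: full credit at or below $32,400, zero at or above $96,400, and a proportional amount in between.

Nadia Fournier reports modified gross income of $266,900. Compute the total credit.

Apprenticeship Credit: income exceeds $266,700 by $200, which is 1 full-or-partial $250 increment; reduction = 1 × $65 = $65, leaving $2,177.
Tuition Credit: $266,900 is below the $291,000 cutoff, so the full $7,125 applies.
Disability Support Credit: $266,900 is at or below the $317,300 threshold, so the full $2,250 applies.
Energy Efficiency Rebate: $266,900 is at or above $96,400, so the credit is $0.
Total: $2,177 + $7,125 + $2,250 + $0 = $11,552.

$11,552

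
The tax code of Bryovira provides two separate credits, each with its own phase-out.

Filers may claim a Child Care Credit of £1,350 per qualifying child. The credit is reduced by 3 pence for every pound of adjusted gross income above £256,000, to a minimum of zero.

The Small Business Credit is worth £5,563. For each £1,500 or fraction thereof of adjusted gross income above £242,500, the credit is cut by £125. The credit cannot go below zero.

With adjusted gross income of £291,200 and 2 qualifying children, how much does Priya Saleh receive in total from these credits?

£3,082

Child Care Credit: base = 2 × £1,350 = £2,700. 3% of the £35,200 excess over £256,000 is £1,056; credit = £2,700 − £1,056 = £1,644.
Small Business Credit: income exceeds £242,500 by £48,700, which is 33 full-or-partial £1,500 increments; reduction = 33 × £125 = £4,125, leaving £1,438.
Total: £1,644 + £1,438 = £3,082.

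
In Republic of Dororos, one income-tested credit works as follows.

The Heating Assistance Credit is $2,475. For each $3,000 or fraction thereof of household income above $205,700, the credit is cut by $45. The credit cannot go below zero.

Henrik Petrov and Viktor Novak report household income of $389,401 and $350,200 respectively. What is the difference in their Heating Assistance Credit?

Henrik ($389,401): Heating Assistance Credit: income exceeds $205,700 by $183,701 → 62 increments × $45 = $2,790 ≥ base, so the credit is $0.
Viktor ($350,200): Heating Assistance Credit: income exceeds $205,700 by $144,500, which is 49 full-or-partial $3,000 increments; reduction = 49 × $45 = $2,205, leaving $270.
Difference: |$0 − $270| = $270.

$270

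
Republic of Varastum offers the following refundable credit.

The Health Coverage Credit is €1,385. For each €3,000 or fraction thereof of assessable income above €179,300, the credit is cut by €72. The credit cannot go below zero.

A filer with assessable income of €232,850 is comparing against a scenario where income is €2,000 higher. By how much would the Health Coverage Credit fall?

€72

At €232,850 — income exceeds €179,300 by €53,550, which is 18 full-or-partial €3,000 increments; reduction = 18 × €72 = €1,296, leaving €89.
At €234,850 — income exceeds €179,300 by €55,550, which is 19 full-or-partial €3,000 increments; reduction = 19 × €72 = €1,368, leaving €17.
Lost: €89 − €17 = €72.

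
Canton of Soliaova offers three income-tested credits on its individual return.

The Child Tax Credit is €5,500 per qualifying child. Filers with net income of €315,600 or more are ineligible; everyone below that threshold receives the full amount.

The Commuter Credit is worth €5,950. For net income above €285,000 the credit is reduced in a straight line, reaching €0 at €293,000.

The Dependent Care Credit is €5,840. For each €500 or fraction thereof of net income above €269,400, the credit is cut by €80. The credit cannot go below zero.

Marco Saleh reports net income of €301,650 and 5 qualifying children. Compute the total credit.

Child Tax Credit: base = 5 × €5,500 = €27,500. €301,650 is below the €315,600 cutoff, so the full €27,500 applies.
Commuter Credit: €301,650 is at or above €293,000, so the credit is €0.
Dependent Care Credit: income exceeds €269,400 by €32,250, which is 65 full-or-partial €500 increments; reduction = 65 × €80 = €5,200, leaving €640.
Total: €27,500 + €0 + €640 = €28,140.

€28,140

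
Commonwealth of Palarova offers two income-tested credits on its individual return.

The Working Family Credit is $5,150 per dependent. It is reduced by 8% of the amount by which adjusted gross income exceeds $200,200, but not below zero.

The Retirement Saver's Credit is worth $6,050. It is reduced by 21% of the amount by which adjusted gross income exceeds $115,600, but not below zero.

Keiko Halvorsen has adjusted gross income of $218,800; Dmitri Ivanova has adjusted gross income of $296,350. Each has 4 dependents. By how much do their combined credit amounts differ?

$6,204

Keiko ($218,800): Working Family Credit: base = 4 × $5,150 = $20,600. 8% of the $18,600 excess over $200,200 is $1,488; credit = $20,600 − $1,488 = $19,112. Retirement Saver's Credit: 21% of the $103,200 excess over $115,600 is $21,672 ≥ base, so the credit is $0. total $19,112 + $0 = $19,112
Dmitri ($296,350): Working Family Credit: base = 4 × $5,150 = $20,600. 8% of the $96,150 excess over $200,200 is $7,692; credit = $20,600 − $7,692 = $12,908. Retirement Saver's Credit: 21% of the $180,750 excess over $115,600 is $37,957.50 ≥ base, so the credit is $0. total $12,908 + $0 = $12,908
Difference: |$19,112 − $12,908| = $6,204.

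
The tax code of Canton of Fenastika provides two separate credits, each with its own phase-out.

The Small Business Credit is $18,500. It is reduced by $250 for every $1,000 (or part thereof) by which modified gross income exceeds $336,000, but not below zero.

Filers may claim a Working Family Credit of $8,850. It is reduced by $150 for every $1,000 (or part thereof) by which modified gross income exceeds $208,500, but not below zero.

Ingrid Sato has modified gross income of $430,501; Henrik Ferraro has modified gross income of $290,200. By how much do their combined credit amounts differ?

Ingrid ($430,501): Small Business Credit: income exceeds $336,000 by $94,501 → 95 increments × $250 = $23,750 ≥ base, so the credit is $0. Working Family Credit: income exceeds $208,500 by $222,001 → 223 increments × $150 = $33,450 ≥ base, so the credit is $0. total $0 + $0 = $0
Henrik ($290,200): Small Business Credit: $290,200 is at or below the $336,000 threshold, so the full $18,500 applies. Working Family Credit: income exceeds $208,500 by $81,700 → 82 increments × $150 = $12,300 ≥ base, so the credit is $0. total $18,500 + $0 = $18,500
Difference: |$0 − $18,500| = $18,500.

$18,500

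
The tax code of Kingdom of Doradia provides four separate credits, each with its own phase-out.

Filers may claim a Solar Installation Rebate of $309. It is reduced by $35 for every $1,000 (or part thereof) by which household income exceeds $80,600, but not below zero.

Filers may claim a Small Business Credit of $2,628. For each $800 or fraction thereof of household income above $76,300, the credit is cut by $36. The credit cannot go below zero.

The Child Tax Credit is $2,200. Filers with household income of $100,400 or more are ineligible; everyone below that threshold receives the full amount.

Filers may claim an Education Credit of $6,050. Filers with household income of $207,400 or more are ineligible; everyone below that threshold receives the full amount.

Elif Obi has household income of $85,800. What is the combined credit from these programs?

$10,545

Solar Installation Rebate: income exceeds $80,600 by $5,200, which is 6 full-or-partial $1,000 increments; reduction = 6 × $35 = $210, leaving $99.
Small Business Credit: income exceeds $76,300 by $9,500, which is 12 full-or-partial $800 increments; reduction = 12 × $36 = $432, leaving $2,196.
Child Tax Credit: $85,800 is below the $100,400 cutoff, so the full $2,200 applies.
Education Credit: $85,800 is below the $207,400 cutoff, so the full $6,050 applies.
Total: $99 + $2,196 + $2,200 + $6,050 = $10,545.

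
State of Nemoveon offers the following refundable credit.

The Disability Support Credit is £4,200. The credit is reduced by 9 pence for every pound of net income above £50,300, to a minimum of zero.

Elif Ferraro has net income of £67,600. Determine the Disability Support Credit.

Disability Support Credit: 9% of the £17,300 excess over £50,300 is £1,557; credit = £4,200 − £1,557 = £2,643.

£2,643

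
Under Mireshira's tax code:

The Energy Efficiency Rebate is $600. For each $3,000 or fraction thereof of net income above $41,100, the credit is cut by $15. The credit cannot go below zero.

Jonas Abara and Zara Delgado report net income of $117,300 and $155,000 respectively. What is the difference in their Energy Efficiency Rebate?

$180

Jonas ($117,300): Energy Efficiency Rebate: income exceeds $41,100 by $76,200, which is 26 full-or-partial $3,000 increments; reduction = 26 × $15 = $390, leaving $210.
Zara ($155,000): Energy Efficiency Rebate: income exceeds $41,100 by $113,900, which is 38 full-or-partial $3,000 increments; reduction = 38 × $15 = $570, leaving $30.
Difference: |$210 − $30| = $180.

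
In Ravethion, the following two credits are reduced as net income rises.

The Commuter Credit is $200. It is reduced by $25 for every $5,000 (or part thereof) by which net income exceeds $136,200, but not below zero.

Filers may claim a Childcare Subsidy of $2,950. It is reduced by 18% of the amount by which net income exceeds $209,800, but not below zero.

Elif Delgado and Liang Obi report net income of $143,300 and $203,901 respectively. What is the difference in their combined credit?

$150

Elif ($143,300): Commuter Credit: income exceeds $136,200 by $7,100, which is 2 full-or-partial $5,000 increments; reduction = 2 × $25 = $50, leaving $150. Childcare Subsidy: $143,300 is at or below the $209,800 threshold, so the full $2,950 applies. total $150 + $2,950 = $3,100
Liang ($203,901): Commuter Credit: income exceeds $136,200 by $67,701 → 14 increments × $25 = $350 ≥ base, so the credit is $0. Childcare Subsidy: $203,901 is at or below the $209,800 threshold, so the full $2,950 applies. total $0 + $2,950 = $2,950
Difference: |$3,100 − $2,950| = $150.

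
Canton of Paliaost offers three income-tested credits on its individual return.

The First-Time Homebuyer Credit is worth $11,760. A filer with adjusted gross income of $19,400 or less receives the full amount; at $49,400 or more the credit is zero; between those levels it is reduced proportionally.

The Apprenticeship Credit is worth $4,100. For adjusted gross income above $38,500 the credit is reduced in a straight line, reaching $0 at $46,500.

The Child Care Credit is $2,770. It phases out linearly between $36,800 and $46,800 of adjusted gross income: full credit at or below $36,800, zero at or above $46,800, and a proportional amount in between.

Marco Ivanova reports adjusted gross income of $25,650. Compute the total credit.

$16,180

First-Time Homebuyer Credit: $25,650 is $6,250 into a $30,000 phase-out range, leaving 23,750/30,000 of the credit: $11,760 × 23,750/30,000 = $9,310.
Apprenticeship Credit: $25,650 is at or below the $38,500 threshold, so the full $4,100 applies.
Child Care Credit: $25,650 is at or below the $36,800 threshold, so the full $2,770 applies.
Total: $9,310 + $4,100 + $2,770 = $16,180.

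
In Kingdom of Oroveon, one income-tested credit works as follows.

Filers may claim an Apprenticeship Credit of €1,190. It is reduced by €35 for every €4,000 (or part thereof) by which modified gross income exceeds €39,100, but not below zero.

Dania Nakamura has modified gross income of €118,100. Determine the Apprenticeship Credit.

€490

Apprenticeship Credit: income exceeds €39,100 by €79,000, which is 20 full-or-partial €4,000 increments; reduction = 20 × €35 = €700, leaving €490.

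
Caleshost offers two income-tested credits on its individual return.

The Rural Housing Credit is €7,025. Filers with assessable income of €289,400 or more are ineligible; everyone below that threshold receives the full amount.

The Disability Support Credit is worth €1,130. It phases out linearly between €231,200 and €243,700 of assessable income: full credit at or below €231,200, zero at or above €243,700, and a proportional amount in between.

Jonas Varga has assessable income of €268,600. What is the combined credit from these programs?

€7,025

Rural Housing Credit: €268,600 is below the €289,400 cutoff, so the full €7,025 applies.
Disability Support Credit: €268,600 is at or above €243,700, so the credit is €0.
Total: €7,025 + €0 = €7,025.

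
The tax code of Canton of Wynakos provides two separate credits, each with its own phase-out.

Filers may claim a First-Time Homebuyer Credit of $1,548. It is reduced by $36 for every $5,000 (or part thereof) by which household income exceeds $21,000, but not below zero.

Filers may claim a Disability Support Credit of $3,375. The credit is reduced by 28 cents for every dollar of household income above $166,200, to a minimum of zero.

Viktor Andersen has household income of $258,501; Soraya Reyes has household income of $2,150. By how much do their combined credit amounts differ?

$4,923

Viktor ($258,501): First-Time Homebuyer Credit: income exceeds $21,000 by $237,501 → 48 increments × $36 = $1,728 ≥ base, so the credit is $0. Disability Support Credit: 28% of the $92,301 excess over $166,200 is $25,844.28 ≥ base, so the credit is $0. total $0 + $0 = $0
Soraya ($2,150): First-Time Homebuyer Credit: $2,150 is at or below the $21,000 threshold, so the full $1,548 applies. Disability Support Credit: $2,150 is at or below the $166,200 threshold, so the full $3,375 applies. total $1,548 + $3,375 = $4,923
Difference: |$0 − $4,923| = $4,923.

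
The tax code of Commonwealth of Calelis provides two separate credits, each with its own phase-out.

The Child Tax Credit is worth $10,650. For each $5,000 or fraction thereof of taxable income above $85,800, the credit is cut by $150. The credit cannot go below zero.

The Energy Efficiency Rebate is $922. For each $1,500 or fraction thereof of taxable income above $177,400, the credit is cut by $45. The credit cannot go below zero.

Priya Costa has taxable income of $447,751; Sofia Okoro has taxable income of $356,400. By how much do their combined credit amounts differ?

$2,400

Priya ($447,751): Child Tax Credit: income exceeds $85,800 by $361,951 → 73 increments × $150 = $10,950 ≥ base, so the credit is $0. Energy Efficiency Rebate: income exceeds $177,400 by $270,351 → 181 increments × $45 = $8,145 ≥ base, so the credit is $0. total $0 + $0 = $0
Sofia ($356,400): Child Tax Credit: income exceeds $85,800 by $270,600, which is 55 full-or-partial $5,000 increments; reduction = 55 × $150 = $8,250, leaving $2,400. Energy Efficiency Rebate: income exceeds $177,400 by $179,000 → 120 increments × $45 = $5,400 ≥ base, so the credit is $0. total $2,400 + $0 = $2,400
Difference: |$0 − $2,400| = $2,400.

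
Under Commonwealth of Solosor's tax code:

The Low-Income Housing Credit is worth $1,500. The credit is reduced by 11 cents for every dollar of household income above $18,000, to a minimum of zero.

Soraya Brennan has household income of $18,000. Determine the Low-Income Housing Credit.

$1,500

Low-Income Housing Credit: $18,000 is at or below the $18,000 threshold, so the full $1,500 applies.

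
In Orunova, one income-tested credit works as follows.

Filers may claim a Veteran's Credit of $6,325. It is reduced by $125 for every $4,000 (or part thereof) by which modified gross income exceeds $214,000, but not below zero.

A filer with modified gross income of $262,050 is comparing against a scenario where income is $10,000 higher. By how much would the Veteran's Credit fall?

$250

At $262,050 — income exceeds $214,000 by $48,050, which is 13 full-or-partial $4,000 increments; reduction = 13 × $125 = $1,625, leaving $4,700.
At $272,050 — income exceeds $214,000 by $58,050, which is 15 full-or-partial $4,000 increments; reduction = 15 × $125 = $1,875, leaving $4,450.
Lost: $4,700 − $4,450 = $250.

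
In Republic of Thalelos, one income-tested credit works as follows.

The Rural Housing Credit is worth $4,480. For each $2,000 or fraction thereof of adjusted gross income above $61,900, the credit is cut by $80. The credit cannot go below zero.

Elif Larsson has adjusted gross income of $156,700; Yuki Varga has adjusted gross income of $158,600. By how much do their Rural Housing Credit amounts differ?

$80

Elif ($156,700): Rural Housing Credit: income exceeds $61,900 by $94,800, which is 48 full-or-partial $2,000 increments; reduction = 48 × $80 = $3,840, leaving $640.
Yuki ($158,600): Rural Housing Credit: income exceeds $61,900 by $96,700, which is 49 full-or-partial $2,000 increments; reduction = 49 × $80 = $3,920, leaving $560.
Difference: |$640 − $560| = $80.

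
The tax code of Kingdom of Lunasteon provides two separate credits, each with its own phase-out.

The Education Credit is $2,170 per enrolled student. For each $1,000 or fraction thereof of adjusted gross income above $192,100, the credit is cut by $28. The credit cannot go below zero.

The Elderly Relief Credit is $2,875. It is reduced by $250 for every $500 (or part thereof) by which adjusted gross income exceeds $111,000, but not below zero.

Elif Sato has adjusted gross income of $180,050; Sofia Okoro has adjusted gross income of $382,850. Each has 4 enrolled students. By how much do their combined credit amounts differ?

$5,348

Elif ($180,050): Education Credit: base = 4 × $2,170 = $8,680. $180,050 is at or below the $192,100 threshold, so the full $8,680 applies. Elderly Relief Credit: income exceeds $111,000 by $69,050 → 139 increments × $250 = $34,750 ≥ base, so the credit is $0. total $8,680 + $0 = $8,680
Sofia ($382,850): Education Credit: base = 4 × $2,170 = $8,680. income exceeds $192,100 by $190,750, which is 191 full-or-partial $1,000 increments; reduction = 191 × $28 = $5,348, leaving $3,332. Elderly Relief Credit: income exceeds $111,000 by $271,850 → 544 increments × $250 = $136,000 ≥ base, so the credit is $0. total $3,332 + $0 = $3,332
Difference: |$8,680 − $3,332| = $5,348.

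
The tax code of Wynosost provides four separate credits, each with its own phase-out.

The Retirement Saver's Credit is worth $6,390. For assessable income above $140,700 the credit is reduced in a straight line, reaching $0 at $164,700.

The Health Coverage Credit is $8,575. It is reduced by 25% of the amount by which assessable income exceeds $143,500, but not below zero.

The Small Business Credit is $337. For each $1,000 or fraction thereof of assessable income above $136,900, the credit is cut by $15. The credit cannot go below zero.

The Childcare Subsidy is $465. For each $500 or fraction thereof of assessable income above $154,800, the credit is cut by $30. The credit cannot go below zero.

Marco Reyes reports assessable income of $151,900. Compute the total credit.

Retirement Saver's Credit: $151,900 is $11,200 into a $24,000 phase-out range, leaving 12,800/24,000 of the credit: $6,390 × 12,800/24,000 = $3,408.
Health Coverage Credit: 25% of the $8,400 excess over $143,500 is $2,100; credit = $8,575 − $2,100 = $6,475.
Small Business Credit: income exceeds $136,900 by $15,000, which is 15 full-or-partial $1,000 increments; reduction = 15 × $15 = $225, leaving $112.
Childcare Subsidy: $151,900 is at or below the $154,800 threshold, so the full $465 applies.
Total: $3,408 + $6,475 + $112 + $465 = $10,460.

$10,460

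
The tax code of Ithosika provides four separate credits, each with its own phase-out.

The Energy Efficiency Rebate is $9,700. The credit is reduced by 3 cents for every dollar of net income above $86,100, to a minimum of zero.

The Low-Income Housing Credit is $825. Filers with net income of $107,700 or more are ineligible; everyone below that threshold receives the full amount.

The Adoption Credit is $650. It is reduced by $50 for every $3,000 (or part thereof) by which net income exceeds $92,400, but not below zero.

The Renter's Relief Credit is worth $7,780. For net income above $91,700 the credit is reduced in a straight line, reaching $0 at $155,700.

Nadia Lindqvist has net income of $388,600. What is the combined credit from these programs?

Energy Efficiency Rebate: 3% of the $302,500 excess over $86,100 is $9,075; credit = $9,700 − $9,075 = $625.
Low-Income Housing Credit: $388,600 meets or exceeds the $107,700 cutoff, so the credit is $0.
Adoption Credit: income exceeds $92,400 by $296,200 → 99 increments × $50 = $4,950 ≥ base, so the credit is $0.
Renter's Relief Credit: $388,600 is at or above $155,700, so the credit is $0.
Total: $625 + $0 + $0 + $0 = $625.

$625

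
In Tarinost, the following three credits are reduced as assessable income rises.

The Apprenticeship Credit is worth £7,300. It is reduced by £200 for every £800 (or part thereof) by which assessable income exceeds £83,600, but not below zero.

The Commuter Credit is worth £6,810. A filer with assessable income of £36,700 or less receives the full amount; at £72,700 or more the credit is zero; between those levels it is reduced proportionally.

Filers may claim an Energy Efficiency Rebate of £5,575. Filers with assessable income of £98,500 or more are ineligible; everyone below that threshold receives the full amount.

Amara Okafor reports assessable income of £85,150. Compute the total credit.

£12,475

Apprenticeship Credit: income exceeds £83,600 by £1,550, which is 2 full-or-partial £800 increments; reduction = 2 × £200 = £400, leaving £6,900.
Commuter Credit: £85,150 is at or above £72,700, so the credit is £0.
Energy Efficiency Rebate: £85,150 is below the £98,500 cutoff, so the full £5,575 applies.
Total: £6,900 + £0 + £5,575 = £12,475.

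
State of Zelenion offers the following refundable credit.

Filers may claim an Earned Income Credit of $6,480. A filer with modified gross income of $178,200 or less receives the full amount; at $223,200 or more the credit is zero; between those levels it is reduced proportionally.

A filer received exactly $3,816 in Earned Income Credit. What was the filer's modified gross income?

$196,700

$3,816 is 3,816/6,480 of the full $6,480, so 2,664/6,480 of the $45,000 range has been used: income = $178,200 + $45,000 × 2,664/6,480 = $196,700.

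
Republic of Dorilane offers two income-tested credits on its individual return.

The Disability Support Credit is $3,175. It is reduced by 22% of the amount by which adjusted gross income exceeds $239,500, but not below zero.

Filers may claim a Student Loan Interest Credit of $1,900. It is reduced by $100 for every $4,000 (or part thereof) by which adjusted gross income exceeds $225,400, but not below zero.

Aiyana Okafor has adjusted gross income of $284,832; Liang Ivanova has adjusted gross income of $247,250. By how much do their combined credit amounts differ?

$2,370

Aiyana ($284,832): Disability Support Credit: 22% of the $45,332 excess over $239,500 is $9,973.04 ≥ base, so the credit is $0. Student Loan Interest Credit: income exceeds $225,400 by $59,432, which is 15 full-or-partial $4,000 increments; reduction = 15 × $100 = $1,500, leaving $400. total $0 + $400 = $400
Liang ($247,250): Disability Support Credit: 22% of the $7,750 excess over $239,500 is $1,705; credit = $3,175 − $1,705 = $1,470. Student Loan Interest Credit: income exceeds $225,400 by $21,850, which is 6 full-or-partial $4,000 increments; reduction = 6 × $100 = $600, leaving $1,300. total $1,470 + $1,300 = $2,770
Difference: |$400 − $2,770| = $2,370.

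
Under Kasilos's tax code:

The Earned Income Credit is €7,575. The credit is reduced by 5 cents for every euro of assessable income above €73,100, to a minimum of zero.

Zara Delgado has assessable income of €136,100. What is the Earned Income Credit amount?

Earned Income Credit: 5% of the €63,000 excess over €73,100 is €3,150; credit = €7,575 − €3,150 = €4,425.

€4,425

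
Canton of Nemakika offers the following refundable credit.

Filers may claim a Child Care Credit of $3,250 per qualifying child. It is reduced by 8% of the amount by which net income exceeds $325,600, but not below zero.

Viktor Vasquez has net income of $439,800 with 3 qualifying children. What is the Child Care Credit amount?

$614

Child Care Credit: base = 3 × $3,250 = $9,750. 8% of the $114,200 excess over $325,600 is $9,136; credit = $9,750 − $9,136 = $614.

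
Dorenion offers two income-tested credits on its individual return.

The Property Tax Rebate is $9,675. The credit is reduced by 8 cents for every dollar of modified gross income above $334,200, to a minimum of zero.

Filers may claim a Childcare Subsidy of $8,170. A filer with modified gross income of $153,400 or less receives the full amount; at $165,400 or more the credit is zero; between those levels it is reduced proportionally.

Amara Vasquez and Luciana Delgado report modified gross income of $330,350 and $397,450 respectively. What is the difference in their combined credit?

Amara ($330,350): Property Tax Rebate: $330,350 is at or below the $334,200 threshold, so the full $9,675 applies. Childcare Subsidy: $330,350 is at or above $165,400, so the credit is $0. total $9,675 + $0 = $9,675
Luciana ($397,450): Property Tax Rebate: 8% of the $63,250 excess over $334,200 is $5,060; credit = $9,675 − $5,060 = $4,615. Childcare Subsidy: $397,450 is at or above $165,400, so the credit is $0. total $4,615 + $0 = $4,615
Difference: |$9,675 − $4,615| = $5,060.

$5,060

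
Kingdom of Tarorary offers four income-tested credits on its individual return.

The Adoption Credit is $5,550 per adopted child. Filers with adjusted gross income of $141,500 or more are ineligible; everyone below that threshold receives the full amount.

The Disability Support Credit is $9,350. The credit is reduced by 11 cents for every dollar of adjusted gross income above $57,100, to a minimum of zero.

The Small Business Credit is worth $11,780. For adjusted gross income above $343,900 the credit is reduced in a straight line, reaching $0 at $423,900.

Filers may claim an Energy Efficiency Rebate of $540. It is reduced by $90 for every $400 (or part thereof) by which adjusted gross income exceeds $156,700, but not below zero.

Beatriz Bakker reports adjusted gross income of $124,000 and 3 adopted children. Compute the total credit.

$30,961

Adoption Credit: base = 3 × $5,550 = $16,650. $124,000 is below the $141,500 cutoff, so the full $16,650 applies.
Disability Support Credit: 11% of the $66,900 excess over $57,100 is $7,359; credit = $9,350 − $7,359 = $1,991.
Small Business Credit: $124,000 is at or below the $343,900 threshold, so the full $11,780 applies.
Energy Efficiency Rebate: $124,000 is at or below the $156,700 threshold, so the full $540 applies.
Total: $16,650 + $1,991 + $11,780 + $540 = $30,961.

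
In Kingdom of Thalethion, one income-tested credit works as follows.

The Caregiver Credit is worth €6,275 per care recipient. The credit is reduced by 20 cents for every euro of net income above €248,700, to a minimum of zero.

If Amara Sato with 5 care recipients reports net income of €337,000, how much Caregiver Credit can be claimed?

€13,715

Caregiver Credit: base = 5 × €6,275 = €31,375. 20% of the €88,300 excess over €248,700 is €17,660; credit = €31,375 − €17,660 = €13,715.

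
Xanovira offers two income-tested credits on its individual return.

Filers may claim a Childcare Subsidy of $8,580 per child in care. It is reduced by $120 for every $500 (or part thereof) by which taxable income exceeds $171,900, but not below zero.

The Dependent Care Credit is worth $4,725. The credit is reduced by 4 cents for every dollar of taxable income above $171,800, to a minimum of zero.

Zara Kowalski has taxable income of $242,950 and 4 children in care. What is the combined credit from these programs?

Childcare Subsidy: base = 4 × $8,580 = $34,320. income exceeds $171,900 by $71,050, which is 143 full-or-partial $500 increments; reduction = 143 × $120 = $17,160, leaving $17,160.
Dependent Care Credit: 4% of the $71,150 excess over $171,800 is $2,846; credit = $4,725 − $2,846 = $1,879.
Total: $17,160 + $1,879 = $19,039.

$19,039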